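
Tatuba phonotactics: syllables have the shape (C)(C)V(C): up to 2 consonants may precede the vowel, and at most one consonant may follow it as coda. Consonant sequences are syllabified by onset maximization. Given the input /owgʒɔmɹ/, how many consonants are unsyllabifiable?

1

The consonants /ɹ/ cannot be parsed into a legal (C)(C)V(C) syllable (at most one coda consonant is licensed; onsets may contain at most 2 consonants).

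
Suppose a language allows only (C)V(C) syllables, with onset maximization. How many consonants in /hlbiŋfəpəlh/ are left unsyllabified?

The consonants /h/, /l/, /h/ cannot be parsed into a legal (C)V(C) syllable (at most one coda consonant is licensed; onsets are limited to one consonant).

3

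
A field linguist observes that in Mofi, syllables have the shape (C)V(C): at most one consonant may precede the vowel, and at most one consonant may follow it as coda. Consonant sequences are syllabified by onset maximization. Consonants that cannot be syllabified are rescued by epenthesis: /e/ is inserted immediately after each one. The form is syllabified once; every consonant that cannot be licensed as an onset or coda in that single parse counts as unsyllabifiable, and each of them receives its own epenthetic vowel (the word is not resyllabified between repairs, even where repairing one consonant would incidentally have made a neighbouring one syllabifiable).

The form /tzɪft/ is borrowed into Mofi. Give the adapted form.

The consonants /t/, /t/ cannot be parsed into a legal (C)V(C) syllable (at most one coda consonant is licensed; onsets are limited to one consonant).
Epenthesis after each stranded consonant: /t/ → /te/, /t/ → /te/.

tezɪfte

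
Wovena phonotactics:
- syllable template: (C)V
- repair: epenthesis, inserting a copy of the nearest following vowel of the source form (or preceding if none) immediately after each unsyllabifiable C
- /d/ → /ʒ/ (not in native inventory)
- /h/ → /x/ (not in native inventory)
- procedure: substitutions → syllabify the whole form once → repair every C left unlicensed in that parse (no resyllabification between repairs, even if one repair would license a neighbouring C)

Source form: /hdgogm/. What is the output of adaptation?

Substitution: /h/ → /x/, /d/ → /ʒ/, giving /xʒgogm/.
Under (C)V, the unsyllabifiable consonants are /x/, /ʒ/, /g/, /m/ (no codas are permitted; onsets are limited to one consonant).
Each unlicensed consonant becomes the onset of a new syllable: /x/ → /xo/, /ʒ/ → /ʒo/, /g/ → /go/, /m/ → /mo/.

xoʒogogomo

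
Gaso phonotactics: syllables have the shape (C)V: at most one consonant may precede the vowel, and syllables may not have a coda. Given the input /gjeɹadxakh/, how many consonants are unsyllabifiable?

4

The consonants /g/, /d/, /k/, /h/ cannot be parsed into a legal (C)V syllable (no codas are permitted; onsets are limited to one consonant).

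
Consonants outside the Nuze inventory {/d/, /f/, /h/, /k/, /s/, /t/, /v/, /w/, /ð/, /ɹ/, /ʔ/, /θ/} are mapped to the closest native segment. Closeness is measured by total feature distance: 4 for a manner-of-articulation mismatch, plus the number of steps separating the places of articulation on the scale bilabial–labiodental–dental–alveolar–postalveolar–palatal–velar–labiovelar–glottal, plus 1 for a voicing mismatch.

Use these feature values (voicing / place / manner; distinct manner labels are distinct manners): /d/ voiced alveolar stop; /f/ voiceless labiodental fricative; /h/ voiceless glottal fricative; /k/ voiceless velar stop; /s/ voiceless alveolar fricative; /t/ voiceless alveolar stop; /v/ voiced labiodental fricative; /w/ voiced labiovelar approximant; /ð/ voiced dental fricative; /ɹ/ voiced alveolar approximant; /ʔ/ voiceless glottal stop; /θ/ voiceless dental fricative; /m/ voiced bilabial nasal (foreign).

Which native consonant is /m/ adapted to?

v

/v/ is closest: manner differs (nasal→fricative, +4), place distance 1 (bilabial→labiodental), same voicing; total 5. Next closest is /f/ at distance 6.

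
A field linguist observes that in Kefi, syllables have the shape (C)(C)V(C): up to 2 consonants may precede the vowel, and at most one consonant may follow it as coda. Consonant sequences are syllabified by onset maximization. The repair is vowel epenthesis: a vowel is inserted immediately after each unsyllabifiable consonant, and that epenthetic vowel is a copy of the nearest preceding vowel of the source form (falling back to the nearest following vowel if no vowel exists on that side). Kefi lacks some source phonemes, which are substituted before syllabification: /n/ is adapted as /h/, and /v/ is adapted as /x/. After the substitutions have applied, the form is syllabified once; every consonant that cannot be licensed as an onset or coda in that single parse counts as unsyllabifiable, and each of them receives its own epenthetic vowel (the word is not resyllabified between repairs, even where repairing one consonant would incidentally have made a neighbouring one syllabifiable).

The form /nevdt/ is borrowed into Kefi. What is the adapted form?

Substitution: /n/ → /h/, /v/ → /x/, giving /hexdt/.
Syllabifying with onset maximization leaves /d/, /t/ stranded (at most one coda consonant is licensed; onsets may contain at most 2 consonants).
Each unlicensed consonant becomes the onset of a new syllable: /d/ → /de/, /t/ → /te/.

hexdete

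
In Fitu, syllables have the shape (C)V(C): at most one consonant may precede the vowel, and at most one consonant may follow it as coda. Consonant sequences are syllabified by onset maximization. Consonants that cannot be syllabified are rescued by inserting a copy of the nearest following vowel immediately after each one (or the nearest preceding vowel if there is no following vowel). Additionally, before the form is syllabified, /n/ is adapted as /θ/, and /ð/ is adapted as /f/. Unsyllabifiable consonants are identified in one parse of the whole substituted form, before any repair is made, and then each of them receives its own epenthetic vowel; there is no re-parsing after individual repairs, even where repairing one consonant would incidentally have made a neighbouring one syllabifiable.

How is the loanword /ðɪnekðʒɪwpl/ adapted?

Substitution: /ð/ → /f/, /n/ → /θ/, giving /fɪθekfʒɪwpl/.
Under (C)V(C), the unsyllabifiable consonants are /f/, /p/, /l/ (at most one coda consonant is licensed; onsets are limited to one consonant).
Inserting the epenthetic vowel yields /f/ → /fɪ/, /p/ → /pɪ/, /l/ → /lɪ/.

fɪθekfɪʒɪwpɪlɪ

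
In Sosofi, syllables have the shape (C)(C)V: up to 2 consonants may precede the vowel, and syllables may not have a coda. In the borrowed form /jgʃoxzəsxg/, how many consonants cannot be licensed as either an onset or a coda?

Syllabifying with onset maximization leaves /j/, /s/, /x/, /g/ stranded (no codas are permitted; onsets may contain at most 2 consonants).

4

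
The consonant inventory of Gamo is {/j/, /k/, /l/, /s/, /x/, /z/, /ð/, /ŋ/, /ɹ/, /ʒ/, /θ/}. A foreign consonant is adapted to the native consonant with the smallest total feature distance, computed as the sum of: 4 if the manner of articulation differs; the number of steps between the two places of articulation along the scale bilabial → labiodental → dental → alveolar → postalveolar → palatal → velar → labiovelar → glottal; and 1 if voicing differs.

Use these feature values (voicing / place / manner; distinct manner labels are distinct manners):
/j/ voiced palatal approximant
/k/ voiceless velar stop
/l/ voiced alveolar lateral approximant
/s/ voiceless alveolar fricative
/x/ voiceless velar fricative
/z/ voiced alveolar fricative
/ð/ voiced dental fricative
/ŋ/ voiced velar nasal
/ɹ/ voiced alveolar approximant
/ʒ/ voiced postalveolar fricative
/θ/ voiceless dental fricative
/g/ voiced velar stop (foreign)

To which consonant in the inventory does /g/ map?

k

/k/ is closest: same manner (stop), place distance 0 (velar→velar), voicing differs (+1); total 1. Next closest is /ŋ/ at distance 4.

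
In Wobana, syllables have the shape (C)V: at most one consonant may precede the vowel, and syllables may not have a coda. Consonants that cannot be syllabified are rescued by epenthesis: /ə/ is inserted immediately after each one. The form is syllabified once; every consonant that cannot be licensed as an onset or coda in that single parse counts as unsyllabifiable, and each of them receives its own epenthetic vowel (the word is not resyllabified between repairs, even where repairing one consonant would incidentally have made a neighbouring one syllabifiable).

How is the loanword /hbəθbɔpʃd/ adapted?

Syllabifying with onset maximization leaves /h/, /θ/, /p/, /ʃ/, /d/ stranded (no codas are permitted; onsets are limited to one consonant).
Inserting the epenthetic vowel yields /h/ → /hə/, /θ/ → /θə/, /p/ → /pə/, /ʃ/ → /ʃə/, /d/ → /də/.

həbəθəbɔpəʃədə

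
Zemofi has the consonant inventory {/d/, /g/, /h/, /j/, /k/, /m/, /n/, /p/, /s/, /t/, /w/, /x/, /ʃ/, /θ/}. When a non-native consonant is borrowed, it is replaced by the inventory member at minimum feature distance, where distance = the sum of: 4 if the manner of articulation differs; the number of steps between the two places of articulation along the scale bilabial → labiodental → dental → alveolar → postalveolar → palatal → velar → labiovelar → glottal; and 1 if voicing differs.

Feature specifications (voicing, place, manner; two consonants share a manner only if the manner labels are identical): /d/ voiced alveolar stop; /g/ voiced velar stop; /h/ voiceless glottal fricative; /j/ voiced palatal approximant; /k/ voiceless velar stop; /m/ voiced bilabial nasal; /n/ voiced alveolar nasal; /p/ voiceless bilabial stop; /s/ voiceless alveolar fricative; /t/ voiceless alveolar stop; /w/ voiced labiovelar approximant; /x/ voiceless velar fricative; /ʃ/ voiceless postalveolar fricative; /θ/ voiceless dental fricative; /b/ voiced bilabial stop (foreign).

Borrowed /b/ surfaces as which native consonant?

p

/p/ is closest: same manner (stop), place distance 0 (bilabial→bilabial), voicing differs (+1); total 1. Next closest is /d/ at distance 3.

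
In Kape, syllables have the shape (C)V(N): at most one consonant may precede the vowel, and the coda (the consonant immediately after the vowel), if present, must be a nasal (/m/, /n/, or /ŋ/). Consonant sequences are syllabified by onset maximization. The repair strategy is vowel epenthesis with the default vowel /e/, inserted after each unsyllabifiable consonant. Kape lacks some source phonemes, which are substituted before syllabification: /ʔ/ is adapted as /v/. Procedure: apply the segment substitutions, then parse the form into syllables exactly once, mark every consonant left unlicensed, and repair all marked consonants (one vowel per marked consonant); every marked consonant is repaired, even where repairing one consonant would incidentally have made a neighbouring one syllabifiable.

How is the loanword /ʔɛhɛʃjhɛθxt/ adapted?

Substitution: /ʔ/ → /v/, giving /vɛhɛʃjhɛθxt/.
Under (C)V(N), the unsyllabifiable consonants are /ʃ/, /j/, /θ/, /x/, /t/ (only a nasal (/m/, /n/, or /ŋ/) is licensed in coda position; onsets are limited to one consonant).
Each unlicensed consonant becomes the onset of a new syllable: /ʃ/ → /ʃe/, /j/ → /je/, /θ/ → /θe/, /x/ → /xe/, /t/ → /te/.

vɛhɛʃejehɛθexete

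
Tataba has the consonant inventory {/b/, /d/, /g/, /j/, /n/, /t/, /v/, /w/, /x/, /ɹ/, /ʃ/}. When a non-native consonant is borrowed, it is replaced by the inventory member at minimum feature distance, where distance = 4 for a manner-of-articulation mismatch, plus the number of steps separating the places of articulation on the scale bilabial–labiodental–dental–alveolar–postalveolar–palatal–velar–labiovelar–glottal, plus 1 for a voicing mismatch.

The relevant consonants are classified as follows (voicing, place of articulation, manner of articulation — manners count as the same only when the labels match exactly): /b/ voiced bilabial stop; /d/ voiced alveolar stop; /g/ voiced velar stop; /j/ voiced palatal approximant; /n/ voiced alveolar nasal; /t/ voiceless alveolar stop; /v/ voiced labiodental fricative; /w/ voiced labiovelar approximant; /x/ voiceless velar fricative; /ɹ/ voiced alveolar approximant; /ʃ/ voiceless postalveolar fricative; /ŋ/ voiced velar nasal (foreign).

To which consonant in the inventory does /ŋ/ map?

/n/ is closest: same manner (nasal), place distance 3 (velar→alveolar), same voicing; total 3. Next closest is /g/ at distance 4.

n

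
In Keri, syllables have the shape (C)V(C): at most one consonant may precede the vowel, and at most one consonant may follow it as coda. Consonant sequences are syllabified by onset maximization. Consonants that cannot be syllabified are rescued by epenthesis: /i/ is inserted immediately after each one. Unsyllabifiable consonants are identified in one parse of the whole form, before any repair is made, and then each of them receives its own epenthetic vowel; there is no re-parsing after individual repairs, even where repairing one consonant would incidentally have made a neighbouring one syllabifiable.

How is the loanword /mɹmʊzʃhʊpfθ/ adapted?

miɹimʊzʃihʊpfiθi

Under (C)V(C), the unsyllabifiable consonants are /m/, /ɹ/, /ʃ/, /f/, /θ/ (at most one coda consonant is licensed; onsets are limited to one consonant).
Each unlicensed consonant becomes the onset of a new syllable: /m/ → /mi/, /ɹ/ → /ɹi/, /ʃ/ → /ʃi/, /f/ → /fi/, /θ/ → /θi/.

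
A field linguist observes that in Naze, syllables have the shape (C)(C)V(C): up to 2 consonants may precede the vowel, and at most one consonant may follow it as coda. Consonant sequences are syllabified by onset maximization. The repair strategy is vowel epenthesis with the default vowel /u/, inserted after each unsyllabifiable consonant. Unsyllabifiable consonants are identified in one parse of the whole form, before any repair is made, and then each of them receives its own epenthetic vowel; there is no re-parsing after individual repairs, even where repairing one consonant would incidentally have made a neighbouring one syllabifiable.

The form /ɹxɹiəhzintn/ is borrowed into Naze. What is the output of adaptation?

ɹuxɹiəhzintunu

Syllabifying with onset maximization leaves /ɹ/, /t/, /n/ stranded (at most one coda consonant is licensed; onsets may contain at most 2 consonants).
Epenthesis after each stranded consonant: /ɹ/ → /ɹu/, /t/ → /tu/, /n/ → /nu/.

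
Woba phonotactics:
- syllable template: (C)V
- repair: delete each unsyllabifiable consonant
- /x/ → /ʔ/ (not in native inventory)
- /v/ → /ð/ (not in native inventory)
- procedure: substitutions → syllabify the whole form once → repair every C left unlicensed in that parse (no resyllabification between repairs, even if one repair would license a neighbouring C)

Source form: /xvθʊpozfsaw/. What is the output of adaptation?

θʊposa

Substitution: /x/ → /ʔ/, /v/ → /ð/, giving /ʔðθʊpozfsaw/.
The consonants /ʔ/, /ð/, /z/, /f/, /w/ cannot be parsed into a legal (C)V syllable (no codas are permitted; onsets are limited to one consonant).
Deletion applies to /ʔ/, /ð/, /z/, /f/, /w/.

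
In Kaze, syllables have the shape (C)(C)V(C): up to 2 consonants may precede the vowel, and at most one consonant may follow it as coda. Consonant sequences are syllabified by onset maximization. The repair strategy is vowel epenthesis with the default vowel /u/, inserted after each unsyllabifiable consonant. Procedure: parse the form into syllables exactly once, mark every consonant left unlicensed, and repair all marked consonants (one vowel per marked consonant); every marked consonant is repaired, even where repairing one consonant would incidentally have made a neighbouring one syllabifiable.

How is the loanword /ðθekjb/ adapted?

Under (C)(C)V(C), the unsyllabifiable consonants are /j/, /b/ (at most one coda consonant is licensed; onsets may contain at most 2 consonants).
Inserting the epenthetic vowel yields /j/ → /ju/, /b/ → /bu/.

ðθekjubu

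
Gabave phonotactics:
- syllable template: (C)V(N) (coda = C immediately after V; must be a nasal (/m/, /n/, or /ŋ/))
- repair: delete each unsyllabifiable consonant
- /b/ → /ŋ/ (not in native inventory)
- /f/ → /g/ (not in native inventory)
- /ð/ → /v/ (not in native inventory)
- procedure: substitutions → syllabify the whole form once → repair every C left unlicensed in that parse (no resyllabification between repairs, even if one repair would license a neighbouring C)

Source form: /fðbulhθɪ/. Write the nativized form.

Substitution: /f/ → /g/, /ð/ → /v/, /b/ → /ŋ/, giving /gvŋulhθɪ/.
The consonants /g/, /v/, /l/, /h/ cannot be parsed into a legal (C)V(N) syllable (only a nasal (/m/, /n/, or /ŋ/) is licensed in coda position; onsets are limited to one consonant).
Deleting the stranded consonants removes /g/, /v/, /l/, /h/.

ŋuθɪ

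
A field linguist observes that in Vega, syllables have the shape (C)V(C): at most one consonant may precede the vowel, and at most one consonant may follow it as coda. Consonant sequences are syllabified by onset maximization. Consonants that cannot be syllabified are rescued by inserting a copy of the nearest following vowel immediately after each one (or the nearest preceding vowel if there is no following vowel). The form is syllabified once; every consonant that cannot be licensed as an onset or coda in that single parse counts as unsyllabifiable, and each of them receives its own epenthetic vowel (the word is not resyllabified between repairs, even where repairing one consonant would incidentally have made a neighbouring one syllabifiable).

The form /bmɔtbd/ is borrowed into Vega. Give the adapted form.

bɔmɔtbɔdɔ

Under (C)V(C), the unsyllabifiable consonants are /b/, /b/, /d/ (at most one coda consonant is licensed; onsets are limited to one consonant).
Inserting the epenthetic vowel yields /b/ → /bɔ/, /b/ → /bɔ/, /d/ → /dɔ/.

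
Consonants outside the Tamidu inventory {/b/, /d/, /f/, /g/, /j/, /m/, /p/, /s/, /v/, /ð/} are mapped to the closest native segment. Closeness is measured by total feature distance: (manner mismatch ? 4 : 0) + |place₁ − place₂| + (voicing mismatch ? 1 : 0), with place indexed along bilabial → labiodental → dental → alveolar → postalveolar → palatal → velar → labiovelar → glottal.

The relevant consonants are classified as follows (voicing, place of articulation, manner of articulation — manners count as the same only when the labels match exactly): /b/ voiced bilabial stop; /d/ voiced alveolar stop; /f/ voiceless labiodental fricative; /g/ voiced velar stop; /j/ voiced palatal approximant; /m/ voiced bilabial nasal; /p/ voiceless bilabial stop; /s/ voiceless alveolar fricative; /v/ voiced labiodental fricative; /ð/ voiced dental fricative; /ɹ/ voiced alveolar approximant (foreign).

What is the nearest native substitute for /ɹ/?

/j/ is closest: same manner (approximant), place distance 2 (alveolar→palatal), same voicing; total 2. Next closest is /d/ at distance 4.

j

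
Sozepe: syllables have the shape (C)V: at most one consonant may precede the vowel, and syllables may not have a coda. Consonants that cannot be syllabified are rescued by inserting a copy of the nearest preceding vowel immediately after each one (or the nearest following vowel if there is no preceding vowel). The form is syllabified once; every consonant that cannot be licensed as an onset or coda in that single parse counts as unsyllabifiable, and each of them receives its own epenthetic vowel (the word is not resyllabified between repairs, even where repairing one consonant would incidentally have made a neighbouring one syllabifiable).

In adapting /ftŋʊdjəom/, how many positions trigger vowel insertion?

The unsyllabifiable consonants are /f/, /t/, /d/, /m/; each receives one epenthetic vowel.

4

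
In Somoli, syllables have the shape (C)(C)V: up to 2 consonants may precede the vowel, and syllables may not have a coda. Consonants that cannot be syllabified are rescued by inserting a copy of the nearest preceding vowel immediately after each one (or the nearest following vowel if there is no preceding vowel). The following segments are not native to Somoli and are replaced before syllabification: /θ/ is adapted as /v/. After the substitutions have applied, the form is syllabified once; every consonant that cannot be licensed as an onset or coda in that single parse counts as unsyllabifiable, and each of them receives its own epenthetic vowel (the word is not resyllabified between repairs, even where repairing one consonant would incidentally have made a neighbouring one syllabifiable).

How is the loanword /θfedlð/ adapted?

vfedeleðe

Substitution: /θ/ → /v/, giving /vfedlð/.
Under (C)(C)V, the unsyllabifiable consonants are /d/, /l/, /ð/ (no codas are permitted; onsets may contain at most 2 consonants).
Epenthesis after each stranded consonant: /d/ → /de/, /l/ → /le/, /ð/ → /ðe/.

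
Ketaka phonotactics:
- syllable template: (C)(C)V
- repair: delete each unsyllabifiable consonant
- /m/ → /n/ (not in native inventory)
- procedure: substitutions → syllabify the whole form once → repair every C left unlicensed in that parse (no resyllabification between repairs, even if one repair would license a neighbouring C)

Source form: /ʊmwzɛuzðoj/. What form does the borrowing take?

Substitution: /m/ → /n/, giving /ʊnwzɛuzðoj/.
Under (C)(C)V, the unsyllabifiable consonants are /n/, /j/ (no codas are permitted; onsets may contain at most 2 consonants).
Deletion applies to /n/, /j/.

ʊwzɛuzðo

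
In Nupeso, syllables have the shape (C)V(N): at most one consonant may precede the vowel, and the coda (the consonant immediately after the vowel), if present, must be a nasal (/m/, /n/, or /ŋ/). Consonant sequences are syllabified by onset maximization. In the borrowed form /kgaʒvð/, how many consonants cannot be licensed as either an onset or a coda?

4

Under (C)V(N), the unsyllabifiable consonants are /k/, /ʒ/, /v/, /ð/ (only a nasal (/m/, /n/, or /ŋ/) is licensed in coda position; onsets are limited to one consonant).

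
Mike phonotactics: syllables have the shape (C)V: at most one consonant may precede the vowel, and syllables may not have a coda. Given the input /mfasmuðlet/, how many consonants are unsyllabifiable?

Syllabifying with onset maximization leaves /m/, /s/, /ð/, /t/ stranded (no codas are permitted; onsets are limited to one consonant).

4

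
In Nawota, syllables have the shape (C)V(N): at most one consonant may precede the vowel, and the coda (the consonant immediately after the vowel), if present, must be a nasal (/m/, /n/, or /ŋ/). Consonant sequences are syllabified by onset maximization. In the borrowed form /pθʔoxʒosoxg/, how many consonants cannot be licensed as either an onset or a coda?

The consonants /p/, /θ/, /x/, /x/, /g/ cannot be parsed into a legal (C)V(N) syllable (only a nasal (/m/, /n/, or /ŋ/) is licensed in coda position; onsets are limited to one consonant).

5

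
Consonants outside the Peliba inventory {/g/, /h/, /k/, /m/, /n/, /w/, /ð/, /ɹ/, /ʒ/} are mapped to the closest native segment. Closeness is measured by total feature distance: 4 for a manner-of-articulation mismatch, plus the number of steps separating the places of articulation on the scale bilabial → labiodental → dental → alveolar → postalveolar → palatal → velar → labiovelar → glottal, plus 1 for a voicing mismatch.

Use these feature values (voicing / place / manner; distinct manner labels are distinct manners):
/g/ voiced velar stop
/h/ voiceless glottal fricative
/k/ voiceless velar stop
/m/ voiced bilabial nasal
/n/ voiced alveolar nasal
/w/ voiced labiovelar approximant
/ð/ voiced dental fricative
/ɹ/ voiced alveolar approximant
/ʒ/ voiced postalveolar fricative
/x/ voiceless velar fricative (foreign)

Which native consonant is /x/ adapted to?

h

/h/ is closest: same manner (fricative), place distance 2 (velar→glottal), same voicing; total 2. Next closest is /ʒ/ at distance 3.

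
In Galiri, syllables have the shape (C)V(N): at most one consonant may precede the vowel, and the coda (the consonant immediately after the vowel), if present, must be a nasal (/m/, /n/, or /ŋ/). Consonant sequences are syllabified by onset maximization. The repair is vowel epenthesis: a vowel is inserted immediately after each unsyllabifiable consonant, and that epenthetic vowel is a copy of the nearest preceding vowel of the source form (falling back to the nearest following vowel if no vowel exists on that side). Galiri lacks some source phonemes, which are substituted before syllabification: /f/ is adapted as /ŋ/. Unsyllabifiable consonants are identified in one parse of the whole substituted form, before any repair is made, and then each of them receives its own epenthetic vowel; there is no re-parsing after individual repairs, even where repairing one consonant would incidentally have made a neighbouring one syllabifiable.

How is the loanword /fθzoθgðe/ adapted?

Substitution: /f/ → /ŋ/, giving /ŋθzoθgðe/.
The consonants /ŋ/, /θ/, /θ/, /g/ cannot be parsed into a legal (C)V(N) syllable (only a nasal (/m/, /n/, or /ŋ/) is licensed in coda position; onsets are limited to one consonant).
Epenthesis after each stranded consonant: /ŋ/ → /ŋo/, /θ/ → /θo/, /θ/ → /θo/, /g/ → /go/.

ŋoθozoθogoðe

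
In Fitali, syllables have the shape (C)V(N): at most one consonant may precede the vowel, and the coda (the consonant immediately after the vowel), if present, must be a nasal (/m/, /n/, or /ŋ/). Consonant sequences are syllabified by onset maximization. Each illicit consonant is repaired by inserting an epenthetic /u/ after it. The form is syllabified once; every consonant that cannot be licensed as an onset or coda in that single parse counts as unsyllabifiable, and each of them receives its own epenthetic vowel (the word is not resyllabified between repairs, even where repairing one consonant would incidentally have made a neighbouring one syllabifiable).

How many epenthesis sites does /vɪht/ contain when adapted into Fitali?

2

The unsyllabifiable consonants are /h/, /t/; each receives one epenthetic vowel.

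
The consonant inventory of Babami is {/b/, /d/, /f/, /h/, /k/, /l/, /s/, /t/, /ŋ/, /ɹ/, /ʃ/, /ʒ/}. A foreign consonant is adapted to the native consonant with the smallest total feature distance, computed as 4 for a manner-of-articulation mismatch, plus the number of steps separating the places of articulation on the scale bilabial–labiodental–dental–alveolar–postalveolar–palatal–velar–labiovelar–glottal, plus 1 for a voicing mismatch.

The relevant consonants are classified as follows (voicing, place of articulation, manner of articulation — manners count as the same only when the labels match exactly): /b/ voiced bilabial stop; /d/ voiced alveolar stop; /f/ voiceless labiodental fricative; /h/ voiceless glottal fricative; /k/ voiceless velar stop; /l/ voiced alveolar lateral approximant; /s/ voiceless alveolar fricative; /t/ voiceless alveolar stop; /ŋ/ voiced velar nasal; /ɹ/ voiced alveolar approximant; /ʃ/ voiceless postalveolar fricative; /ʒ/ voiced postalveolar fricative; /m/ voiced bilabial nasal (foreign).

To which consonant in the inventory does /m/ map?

/b/ is closest: manner differs (nasal→stop, +4), place distance 0 (bilabial→bilabial), same voicing; total 4. Next closest is /f/ at distance 6.

b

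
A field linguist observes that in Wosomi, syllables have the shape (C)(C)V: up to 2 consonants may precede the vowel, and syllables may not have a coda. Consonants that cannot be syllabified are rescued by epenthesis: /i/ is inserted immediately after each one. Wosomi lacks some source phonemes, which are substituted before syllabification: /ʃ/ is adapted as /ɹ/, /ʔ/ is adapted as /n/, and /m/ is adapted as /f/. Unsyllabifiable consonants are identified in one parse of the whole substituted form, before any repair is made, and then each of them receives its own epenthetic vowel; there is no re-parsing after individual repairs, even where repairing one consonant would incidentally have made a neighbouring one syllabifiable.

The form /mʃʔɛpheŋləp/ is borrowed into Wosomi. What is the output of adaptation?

fiɹnɛpheŋləpi

Substitution: /m/ → /f/, /ʃ/ → /ɹ/, /ʔ/ → /n/, giving /fɹnɛpheŋləp/.
Under (C)(C)V, the unsyllabifiable consonants are /f/, /p/ (no codas are permitted; onsets may contain at most 2 consonants).
Inserting the epenthetic vowel yields /f/ → /fi/, /p/ → /pi/.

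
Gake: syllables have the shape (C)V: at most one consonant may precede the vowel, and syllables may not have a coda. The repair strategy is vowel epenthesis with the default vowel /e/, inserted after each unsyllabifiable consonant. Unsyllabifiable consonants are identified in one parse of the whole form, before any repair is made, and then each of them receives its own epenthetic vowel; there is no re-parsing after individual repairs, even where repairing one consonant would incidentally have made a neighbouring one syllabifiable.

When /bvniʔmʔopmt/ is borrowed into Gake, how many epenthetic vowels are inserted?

The unsyllabifiable consonants are /b/, /v/, /ʔ/, /m/, /p/, /m/, /t/; each receives one epenthetic vowel.

7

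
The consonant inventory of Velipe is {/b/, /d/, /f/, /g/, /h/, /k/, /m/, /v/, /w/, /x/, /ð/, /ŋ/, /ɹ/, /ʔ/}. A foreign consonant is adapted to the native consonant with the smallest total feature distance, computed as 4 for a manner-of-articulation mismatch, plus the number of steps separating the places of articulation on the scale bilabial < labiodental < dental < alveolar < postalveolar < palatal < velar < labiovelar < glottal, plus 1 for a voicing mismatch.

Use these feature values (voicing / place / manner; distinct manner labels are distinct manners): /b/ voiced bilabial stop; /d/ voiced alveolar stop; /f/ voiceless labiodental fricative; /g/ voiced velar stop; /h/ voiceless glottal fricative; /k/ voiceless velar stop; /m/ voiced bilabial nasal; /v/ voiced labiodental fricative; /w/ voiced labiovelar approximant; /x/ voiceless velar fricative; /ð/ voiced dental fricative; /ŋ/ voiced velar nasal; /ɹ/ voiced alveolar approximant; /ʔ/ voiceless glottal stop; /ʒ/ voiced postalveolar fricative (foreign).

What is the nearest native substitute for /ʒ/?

ð

/ð/ is closest: same manner (fricative), place distance 2 (postalveolar→dental), same voicing; total 2. Next closest is /v/ at distance 3.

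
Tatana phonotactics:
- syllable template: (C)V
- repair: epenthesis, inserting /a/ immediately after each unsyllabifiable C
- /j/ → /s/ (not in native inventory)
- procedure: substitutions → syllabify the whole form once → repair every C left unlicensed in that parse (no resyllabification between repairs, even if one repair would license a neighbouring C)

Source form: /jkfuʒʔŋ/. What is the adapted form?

sakafuʒaʔaŋa

Substitution: /j/ → /s/, giving /skfuʒʔŋ/.
Under (C)V, the unsyllabifiable consonants are /s/, /k/, /ʒ/, /ʔ/, /ŋ/ (no codas are permitted; onsets are limited to one consonant).
Epenthesis after each stranded consonant: /s/ → /sa/, /k/ → /ka/, /ʒ/ → /ʒa/, /ʔ/ → /ʔa/, /ŋ/ → /ŋa/.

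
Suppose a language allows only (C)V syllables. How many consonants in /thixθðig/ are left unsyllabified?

Under (C)V, the unsyllabifiable consonants are /t/, /x/, /θ/, /g/ (no codas are permitted; onsets are limited to one consonant).

4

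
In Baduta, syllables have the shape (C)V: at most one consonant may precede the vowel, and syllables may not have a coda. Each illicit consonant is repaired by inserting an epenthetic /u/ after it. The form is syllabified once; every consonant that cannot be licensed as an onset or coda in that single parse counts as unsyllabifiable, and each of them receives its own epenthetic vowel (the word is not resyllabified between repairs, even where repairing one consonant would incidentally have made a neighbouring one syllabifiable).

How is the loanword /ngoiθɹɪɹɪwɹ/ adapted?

nugoiθuɹɪɹɪwuɹu

The consonants /n/, /θ/, /w/, /ɹ/ cannot be parsed into a legal (C)V syllable (no codas are permitted; onsets are limited to one consonant).
Epenthesis after each stranded consonant: /n/ → /nu/, /θ/ → /θu/, /w/ → /wu/, /ɹ/ → /ɹu/.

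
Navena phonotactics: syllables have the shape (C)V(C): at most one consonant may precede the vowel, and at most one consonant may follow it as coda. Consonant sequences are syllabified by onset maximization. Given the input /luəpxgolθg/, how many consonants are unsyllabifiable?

The consonants /x/, /θ/, /g/ cannot be parsed into a legal (C)V(C) syllable (at most one coda consonant is licensed; onsets are limited to one consonant).

3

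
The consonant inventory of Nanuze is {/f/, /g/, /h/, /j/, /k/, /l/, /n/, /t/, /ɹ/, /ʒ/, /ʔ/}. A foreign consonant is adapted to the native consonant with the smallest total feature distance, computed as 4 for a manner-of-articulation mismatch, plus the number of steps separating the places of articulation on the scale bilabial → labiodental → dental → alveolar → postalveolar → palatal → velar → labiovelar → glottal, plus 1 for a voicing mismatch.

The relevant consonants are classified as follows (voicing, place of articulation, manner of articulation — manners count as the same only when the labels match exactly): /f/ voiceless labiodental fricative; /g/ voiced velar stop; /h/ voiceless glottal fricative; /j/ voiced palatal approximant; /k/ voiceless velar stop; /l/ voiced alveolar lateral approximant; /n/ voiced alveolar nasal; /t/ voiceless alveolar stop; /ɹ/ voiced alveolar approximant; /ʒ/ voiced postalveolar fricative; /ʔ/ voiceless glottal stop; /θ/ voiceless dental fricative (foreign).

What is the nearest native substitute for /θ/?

f

/f/ is closest: same manner (fricative), place distance 1 (dental→labiodental), same voicing; total 1. Next closest is /ʒ/ at distance 3.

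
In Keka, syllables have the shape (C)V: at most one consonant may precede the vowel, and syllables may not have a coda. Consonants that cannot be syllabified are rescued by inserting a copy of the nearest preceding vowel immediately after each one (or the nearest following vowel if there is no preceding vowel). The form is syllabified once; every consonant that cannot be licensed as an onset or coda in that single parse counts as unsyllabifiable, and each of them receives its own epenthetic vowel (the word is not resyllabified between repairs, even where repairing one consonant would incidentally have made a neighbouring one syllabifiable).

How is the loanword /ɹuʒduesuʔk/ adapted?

The consonants /ʒ/, /ʔ/, /k/ cannot be parsed into a legal (C)V syllable (no codas are permitted; onsets are limited to one consonant).
Epenthesis after each stranded consonant: /ʒ/ → /ʒu/, /ʔ/ → /ʔu/, /k/ → /ku/.

ɹuʒuduesuʔuku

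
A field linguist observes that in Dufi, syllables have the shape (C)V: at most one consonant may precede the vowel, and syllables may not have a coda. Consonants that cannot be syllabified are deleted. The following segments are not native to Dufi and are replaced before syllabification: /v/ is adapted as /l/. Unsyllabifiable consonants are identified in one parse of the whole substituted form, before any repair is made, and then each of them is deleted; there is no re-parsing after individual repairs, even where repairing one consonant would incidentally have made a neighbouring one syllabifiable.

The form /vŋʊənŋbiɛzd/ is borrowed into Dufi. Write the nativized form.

Substitution: /v/ → /l/, giving /lŋʊənŋbiɛzd/.
Under (C)V, the unsyllabifiable consonants are /l/, /n/, /ŋ/, /z/, /d/ (no codas are permitted; onsets are limited to one consonant).
Each unlicensed consonant is deleted: /l/, /n/, /ŋ/, /z/, /d/.

ŋʊəbiɛ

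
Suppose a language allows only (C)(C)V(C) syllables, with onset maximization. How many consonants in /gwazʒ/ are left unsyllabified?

Syllabifying with onset maximization leaves /ʒ/ stranded (at most one coda consonant is licensed; onsets may contain at most 2 consonants).

1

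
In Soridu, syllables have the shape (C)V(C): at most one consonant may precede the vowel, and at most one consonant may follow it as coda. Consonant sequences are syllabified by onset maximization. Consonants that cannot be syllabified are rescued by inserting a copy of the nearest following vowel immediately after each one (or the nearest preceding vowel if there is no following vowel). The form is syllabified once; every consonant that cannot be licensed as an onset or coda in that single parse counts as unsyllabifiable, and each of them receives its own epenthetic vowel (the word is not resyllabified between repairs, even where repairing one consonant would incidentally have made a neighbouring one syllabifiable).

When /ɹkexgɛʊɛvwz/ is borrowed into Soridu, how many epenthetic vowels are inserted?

3

The unsyllabifiable consonants are /ɹ/, /w/, /z/; each receives one epenthetic vowel.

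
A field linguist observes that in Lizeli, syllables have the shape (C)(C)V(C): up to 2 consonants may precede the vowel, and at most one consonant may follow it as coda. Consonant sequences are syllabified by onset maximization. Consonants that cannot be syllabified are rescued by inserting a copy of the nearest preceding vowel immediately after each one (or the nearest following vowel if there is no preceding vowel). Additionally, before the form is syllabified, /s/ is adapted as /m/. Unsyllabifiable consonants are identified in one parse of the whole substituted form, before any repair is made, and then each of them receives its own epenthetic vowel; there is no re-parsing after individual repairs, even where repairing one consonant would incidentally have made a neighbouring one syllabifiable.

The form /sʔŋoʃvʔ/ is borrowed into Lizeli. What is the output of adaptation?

moʔŋoʃvoʔo

Substitution: /s/ → /m/, giving /mʔŋoʃvʔ/.
Under (C)(C)V(C), the unsyllabifiable consonants are /m/, /v/, /ʔ/ (at most one coda consonant is licensed; onsets may contain at most 2 consonants).
Epenthesis after each stranded consonant: /m/ → /mo/, /v/ → /vo/, /ʔ/ → /ʔo/.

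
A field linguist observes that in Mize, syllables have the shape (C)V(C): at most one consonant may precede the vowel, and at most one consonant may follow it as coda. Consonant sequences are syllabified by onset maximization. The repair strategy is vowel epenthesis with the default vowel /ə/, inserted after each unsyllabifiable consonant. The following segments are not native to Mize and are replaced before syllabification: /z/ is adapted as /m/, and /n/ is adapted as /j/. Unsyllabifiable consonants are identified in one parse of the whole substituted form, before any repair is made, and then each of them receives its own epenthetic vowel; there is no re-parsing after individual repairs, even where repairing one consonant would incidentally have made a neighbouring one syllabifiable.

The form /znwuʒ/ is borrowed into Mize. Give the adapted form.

məjəwuʒ

Substitution: /z/ → /m/, /n/ → /j/, giving /mjwuʒ/.
Syllabifying with onset maximization leaves /m/, /j/ stranded (at most one coda consonant is licensed; onsets are limited to one consonant).
Epenthesis after each stranded consonant: /m/ → /mə/, /j/ → /jə/.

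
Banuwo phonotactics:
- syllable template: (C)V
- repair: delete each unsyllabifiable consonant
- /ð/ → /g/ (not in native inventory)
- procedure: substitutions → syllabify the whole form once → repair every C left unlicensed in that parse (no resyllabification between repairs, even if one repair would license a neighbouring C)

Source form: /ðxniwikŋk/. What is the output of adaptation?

niwi

Substitution: /ð/ → /g/, giving /gxniwikŋk/.
The consonants /g/, /x/, /k/, /ŋ/, /k/ cannot be parsed into a legal (C)V syllable (no codas are permitted; onsets are limited to one consonant).
Each unlicensed consonant is deleted: /g/, /x/, /k/, /ŋ/, /k/.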